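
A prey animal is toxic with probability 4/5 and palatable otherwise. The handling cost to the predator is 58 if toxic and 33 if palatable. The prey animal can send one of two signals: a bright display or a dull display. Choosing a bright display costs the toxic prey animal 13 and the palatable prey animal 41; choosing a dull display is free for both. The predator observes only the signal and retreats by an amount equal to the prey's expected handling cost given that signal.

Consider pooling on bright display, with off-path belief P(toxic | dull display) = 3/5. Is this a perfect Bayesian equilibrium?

No

On the equilibrium path (bright display) the predator holds the prior 4/5 and pays 4/5·58 + 1/5·33 = 53. Off-path (dull display) belief 3/5 gives 3/5·58 + 2/5·33 = 48.
Toxic: bright display gives 53 − 13 = 40; dull display gives 48 − 0 = 48. Deviates. ✗
Palatable: bright display gives 53 − 41 = 12; dull display gives 48 − 0 = 48. Deviates. ✗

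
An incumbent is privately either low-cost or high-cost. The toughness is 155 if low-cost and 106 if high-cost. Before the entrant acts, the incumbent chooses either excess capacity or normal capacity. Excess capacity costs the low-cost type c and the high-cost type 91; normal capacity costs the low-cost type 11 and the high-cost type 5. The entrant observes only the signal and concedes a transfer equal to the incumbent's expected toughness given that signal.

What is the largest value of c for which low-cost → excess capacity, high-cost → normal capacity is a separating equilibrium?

60

Under separation: excess capacity → low-cost (pays 155); normal capacity → high-cost (pays 106).
High-cost: 106 − 5 = 101 ≥ 155 − 91 = 64. Holds regardless of c. ✓
Low-cost: 155 − c ≥ 106 − 11, so c ≤ 155 − 95 = 60.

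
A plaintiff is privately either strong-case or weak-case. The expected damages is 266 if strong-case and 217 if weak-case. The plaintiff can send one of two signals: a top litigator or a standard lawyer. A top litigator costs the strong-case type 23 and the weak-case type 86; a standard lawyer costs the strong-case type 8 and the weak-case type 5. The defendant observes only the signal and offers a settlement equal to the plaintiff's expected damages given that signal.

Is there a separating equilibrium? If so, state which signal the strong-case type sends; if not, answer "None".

Try strong-case → top litigator, weak-case → standard lawyer:
  Under separation the defendant infers type exactly: top litigator → strong-case (pays 266), standard lawyer → weak-case (pays 217).
  Strong-case: top litigator gives 266 − 23 = 243; standard lawyer gives 217 − 8 = 209. No deviation. ✓
  Weak-case: standard lawyer gives 217 − 5 = 212; top litigator gives 266 − 86 = 180. No deviation. ✓
Both hold — the strong-case type sends top litigator.

top litigator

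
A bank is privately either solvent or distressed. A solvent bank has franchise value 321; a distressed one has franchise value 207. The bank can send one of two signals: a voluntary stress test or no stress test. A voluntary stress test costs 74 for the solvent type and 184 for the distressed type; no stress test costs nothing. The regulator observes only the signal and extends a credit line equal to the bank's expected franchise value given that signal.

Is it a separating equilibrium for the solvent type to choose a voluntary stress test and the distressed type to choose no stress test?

If types separate, stress test earns payment 321 and no stress test earns 207.
Solvent: stress test gives 321 − 74 = 247; no stress test gives 207 − 0 = 207. No deviation. ✓
Distressed: no stress test gives 207 − 0 = 207; stress test gives 321 − 184 = 137. No deviation. ✓
Neither type gains from mimicking the other.

Yes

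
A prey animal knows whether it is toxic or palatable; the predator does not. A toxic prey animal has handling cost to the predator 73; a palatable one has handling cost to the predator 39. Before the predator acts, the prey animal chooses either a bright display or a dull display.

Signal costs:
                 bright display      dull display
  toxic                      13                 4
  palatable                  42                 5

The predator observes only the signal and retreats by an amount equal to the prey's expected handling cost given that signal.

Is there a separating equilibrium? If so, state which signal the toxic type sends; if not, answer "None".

Try toxic → bright display, palatable → dull display:
  If types separate, bright display earns payment 73 and dull display earns 39.
  Toxic: bright display gives 73 − 13 = 60; dull display gives 39 − 4 = 35. No deviation. ✓
  Palatable: dull display gives 39 − 5 = 34; bright display gives 73 − 42 = 31. No deviation. ✓
Both hold — the toxic type sends bright display.

bright display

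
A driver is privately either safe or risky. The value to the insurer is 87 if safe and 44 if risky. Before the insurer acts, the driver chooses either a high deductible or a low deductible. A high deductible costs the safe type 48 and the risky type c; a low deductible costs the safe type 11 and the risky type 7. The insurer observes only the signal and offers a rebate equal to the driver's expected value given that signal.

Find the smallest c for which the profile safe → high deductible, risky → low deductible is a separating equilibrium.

Under separation: high deductible → safe (pays 87); low deductible → risky (pays 44).
Safe: 87 − 48 = 39 ≥ 44 − 11 = 33. Holds regardless of c. ✓
Risky: 44 − 7 ≥ 87 − c, so c ≥ 87 − 37 = 50.

50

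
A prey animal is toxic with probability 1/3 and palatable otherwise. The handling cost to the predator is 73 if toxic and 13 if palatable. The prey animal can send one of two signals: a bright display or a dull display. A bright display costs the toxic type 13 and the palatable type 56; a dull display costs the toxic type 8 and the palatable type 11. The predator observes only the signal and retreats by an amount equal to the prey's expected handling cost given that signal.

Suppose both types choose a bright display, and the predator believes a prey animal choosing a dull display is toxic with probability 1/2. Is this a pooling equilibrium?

On the equilibrium path (bright display) the predator holds the prior 1/3 and pays 1/3·73 + 2/3·13 = 33. Off-path (dull display) belief 1/2 gives 1/2·73 + 1/2·13 = 43.
Toxic: bright display gives 33 − 13 = 20; dull display gives 43 − 8 = 35. Deviates. ✗
Palatable: bright display gives 33 − 56 = -23; dull display gives 43 − 11 = 32. Deviates. ✗

No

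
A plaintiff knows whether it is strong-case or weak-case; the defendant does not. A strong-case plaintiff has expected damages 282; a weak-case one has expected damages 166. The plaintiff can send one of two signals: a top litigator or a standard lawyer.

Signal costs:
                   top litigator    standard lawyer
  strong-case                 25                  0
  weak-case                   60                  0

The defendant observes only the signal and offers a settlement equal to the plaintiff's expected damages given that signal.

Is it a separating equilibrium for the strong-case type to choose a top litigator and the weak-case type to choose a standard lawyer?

If types separate, top litigator earns payment 282 and standard lawyer earns 166.
Strong-case: top litigator gives 282 − 25 = 257; standard lawyer gives 166 − 0 = 166. No deviation. ✓
Weak-case: standard lawyer gives 166 − 0 = 166; top litigator gives 282 − 60 = 222. Would deviate. ✗

No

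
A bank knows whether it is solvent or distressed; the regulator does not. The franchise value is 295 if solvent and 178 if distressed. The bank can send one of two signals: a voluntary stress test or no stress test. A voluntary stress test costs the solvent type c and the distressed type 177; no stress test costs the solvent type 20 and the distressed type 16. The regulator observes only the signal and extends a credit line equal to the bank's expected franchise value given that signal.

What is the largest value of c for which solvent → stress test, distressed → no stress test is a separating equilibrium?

Under separation: stress test → solvent (pays 295); no stress test → distressed (pays 178).
Distressed: 178 − 16 = 162 ≥ 295 − 177 = 118. Holds regardless of c. ✓
Solvent: 295 − c ≥ 178 − 20, so c ≤ 295 − 158 = 137.

137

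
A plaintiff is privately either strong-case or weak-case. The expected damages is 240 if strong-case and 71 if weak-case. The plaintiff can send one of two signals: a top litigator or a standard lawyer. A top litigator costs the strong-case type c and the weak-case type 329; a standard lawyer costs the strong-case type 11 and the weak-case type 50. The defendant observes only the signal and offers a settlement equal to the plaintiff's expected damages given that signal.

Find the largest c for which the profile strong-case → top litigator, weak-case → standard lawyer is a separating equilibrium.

Under separation: top litigator → strong-case (pays 240); standard lawyer → weak-case (pays 71).
Weak-case: 71 − 50 = 21 ≥ 240 − 329 = -89. Holds regardless of c. ✓
Strong-case: 240 − c ≥ 71 − 11, so c ≤ 240 − 60 = 180.

180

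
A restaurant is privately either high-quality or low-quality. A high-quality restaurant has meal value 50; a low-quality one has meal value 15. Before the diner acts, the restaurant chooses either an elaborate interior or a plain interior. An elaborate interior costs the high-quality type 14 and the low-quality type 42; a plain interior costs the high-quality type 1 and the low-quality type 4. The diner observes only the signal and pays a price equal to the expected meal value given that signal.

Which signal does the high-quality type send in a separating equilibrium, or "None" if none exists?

elaborate interior

Try high-quality → elaborate interior, low-quality → plain interior:
  If types separate, elaborate interior earns payment 50 and plain interior earns 15.
  High-quality: elaborate interior gives 50 − 14 = 36; plain interior gives 15 − 1 = 14. No deviation. ✓
  Low-quality: plain interior gives 15 − 4 = 11; elaborate interior gives 50 − 42 = 8. No deviation. ✓
Both hold — the high-quality type sends elaborate interior.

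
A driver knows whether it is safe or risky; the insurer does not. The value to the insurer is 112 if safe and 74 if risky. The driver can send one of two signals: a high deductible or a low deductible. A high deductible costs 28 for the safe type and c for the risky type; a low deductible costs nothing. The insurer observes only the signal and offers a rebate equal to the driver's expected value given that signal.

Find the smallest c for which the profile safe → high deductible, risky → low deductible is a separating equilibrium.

Under separation: high deductible → safe (pays 112); low deductible → risky (pays 74).
Safe: 112 − 28 = 84 ≥ 74 − 0 = 74. Holds regardless of c. ✓
Risky: 74 − 0 ≥ 112 − c, so c ≥ 112 − 74 = 38.

38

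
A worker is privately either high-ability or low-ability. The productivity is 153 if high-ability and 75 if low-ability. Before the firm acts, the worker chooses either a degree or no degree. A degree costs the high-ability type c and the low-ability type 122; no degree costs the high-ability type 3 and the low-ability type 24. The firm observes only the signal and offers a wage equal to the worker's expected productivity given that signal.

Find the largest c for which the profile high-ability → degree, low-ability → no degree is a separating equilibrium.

Under separation: degree → high-ability (pays 153); no degree → low-ability (pays 75).
Low-ability: 75 − 24 = 51 ≥ 153 − 122 = 31. Holds regardless of c. ✓
High-ability: 153 − c ≥ 75 − 3, so c ≤ 153 − 72 = 81.

81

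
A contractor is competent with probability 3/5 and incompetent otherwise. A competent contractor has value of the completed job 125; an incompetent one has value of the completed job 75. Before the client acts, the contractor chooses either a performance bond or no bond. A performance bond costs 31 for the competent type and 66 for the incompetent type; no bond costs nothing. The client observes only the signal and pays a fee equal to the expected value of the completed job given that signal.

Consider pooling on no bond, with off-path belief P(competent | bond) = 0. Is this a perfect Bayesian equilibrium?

Yes

On the equilibrium path (no bond) the client holds the prior 3/5 and pays 3/5·125 + 2/5·75 = 105. Off-path (bond) belief 0 gives 0·125 + 1·75 = 75.
Competent: no bond gives 105 − 0 = 105; bond gives 75 − 31 = 44. Stays. ✓
Incompetent: no bond gives 105 − 0 = 105; bond gives 75 − 66 = 9. Stays. ✓
Beliefs are Bayes-consistent on-path and both types best-respond.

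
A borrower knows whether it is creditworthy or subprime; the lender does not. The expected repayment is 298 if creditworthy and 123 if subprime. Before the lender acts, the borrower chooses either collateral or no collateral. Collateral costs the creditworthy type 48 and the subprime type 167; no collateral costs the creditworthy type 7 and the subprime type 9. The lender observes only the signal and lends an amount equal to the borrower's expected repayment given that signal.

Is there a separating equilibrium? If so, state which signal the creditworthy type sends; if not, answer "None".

Try creditworthy → collateral, subprime → no collateral:
  Under separation the lender infers type exactly: collateral → creditworthy (pays 298), no collateral → subprime (pays 123).
  Creditworthy: collateral gives 298 − 48 = 250; no collateral gives 123 − 7 = 116. No deviation. ✓
  Subprime: no collateral gives 123 − 9 = 114; collateral gives 298 − 167 = 131. Would deviate. ✗
Try creditworthy → no collateral, subprime → collateral:
  Under separation the lender infers type exactly: no collateral → creditworthy (pays 298), collateral → subprime (pays 123).
  Creditworthy: no collateral gives 298 − 7 = 291; collateral gives 123 − 48 = 75. No deviation. ✓
  Subprime: collateral gives 123 − 167 = -44; no collateral gives 298 − 9 = 289. Would deviate. ✗
Neither assignment is incentive-compatible.

None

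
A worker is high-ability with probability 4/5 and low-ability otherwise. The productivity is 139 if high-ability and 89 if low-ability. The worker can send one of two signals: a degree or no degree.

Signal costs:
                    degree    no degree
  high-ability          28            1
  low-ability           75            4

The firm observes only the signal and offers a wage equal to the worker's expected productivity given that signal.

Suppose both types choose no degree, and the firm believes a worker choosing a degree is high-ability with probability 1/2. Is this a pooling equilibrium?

Yes

At the pooled signal (no degree) the firm holds the prior 4/5 and pays 4/5·139 + 1/5·89 = 129. Off-path (degree) belief 1/2 gives 1/2·139 + 1/2·89 = 114.
High-ability: no degree gives 129 − 1 = 128; degree gives 114 − 28 = 86. Stays. ✓
Low-ability: no degree gives 129 − 4 = 125; degree gives 114 − 75 = 39. Stays. ✓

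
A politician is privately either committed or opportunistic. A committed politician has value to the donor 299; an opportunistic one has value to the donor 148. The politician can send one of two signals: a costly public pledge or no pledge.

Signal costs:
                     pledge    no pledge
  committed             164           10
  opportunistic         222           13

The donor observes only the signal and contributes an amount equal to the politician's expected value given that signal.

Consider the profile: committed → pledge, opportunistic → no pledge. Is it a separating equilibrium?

No

If types separate, pledge earns payment 299 and no pledge earns 148.
Committed: pledge gives 299 − 164 = 135; no pledge gives 148 − 10 = 138. Would deviate. ✗
Opportunistic: no pledge gives 148 − 13 = 135; pledge gives 299 − 222 = 77. No deviation. ✓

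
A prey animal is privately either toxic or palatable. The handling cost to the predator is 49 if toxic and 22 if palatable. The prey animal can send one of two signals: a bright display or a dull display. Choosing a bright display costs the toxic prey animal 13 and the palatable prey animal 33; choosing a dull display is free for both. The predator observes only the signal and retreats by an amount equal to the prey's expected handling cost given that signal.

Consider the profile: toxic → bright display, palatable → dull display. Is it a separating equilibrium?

Yes

If types separate, bright display earns payment 49 and dull display earns 22.
Toxic: bright display gives 49 − 13 = 36; dull display gives 22 − 0 = 22. No deviation. ✓
Palatable: dull display gives 22 − 0 = 22; bright display gives 49 − 33 = 16. No deviation. ✓
Both incentive constraints hold.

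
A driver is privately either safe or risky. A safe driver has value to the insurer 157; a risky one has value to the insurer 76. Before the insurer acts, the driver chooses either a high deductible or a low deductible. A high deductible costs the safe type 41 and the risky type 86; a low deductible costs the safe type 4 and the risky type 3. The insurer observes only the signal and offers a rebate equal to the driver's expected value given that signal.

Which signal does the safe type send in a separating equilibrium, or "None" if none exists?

Try safe → high deductible, risky → low deductible:
  Under separation the insurer infers type exactly: high deductible → safe (pays 157), low deductible → risky (pays 76).
  Safe: high deductible gives 157 − 41 = 116; low deductible gives 76 − 4 = 72. No deviation. ✓
  Risky: low deductible gives 76 − 3 = 73; high deductible gives 157 − 86 = 71. No deviation. ✓
Both hold — the safe type sends high deductible.

high deductible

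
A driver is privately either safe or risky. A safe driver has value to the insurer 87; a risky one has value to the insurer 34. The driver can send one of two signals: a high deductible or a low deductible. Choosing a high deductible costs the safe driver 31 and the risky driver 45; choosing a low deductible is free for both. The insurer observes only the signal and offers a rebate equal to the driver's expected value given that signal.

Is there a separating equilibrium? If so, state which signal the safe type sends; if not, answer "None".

Try safe → high deductible, risky → low deductible:
  Under separation the insurer infers type exactly: high deductible → safe (pays 87), low deductible → risky (pays 34).
  Safe: high deductible gives 87 − 31 = 56; low deductible gives 34 − 0 = 34. No deviation. ✓
  Risky: low deductible gives 34 − 0 = 34; high deductible gives 87 − 45 = 42. Would deviate. ✗
Try safe → low deductible, risky → high deductible:
  Under separation the insurer infers type exactly: low deductible → safe (pays 87), high deductible → risky (pays 34).
  Safe: low deductible gives 87 − 0 = 87; high deductible gives 34 − 31 = 3. No deviation. ✓
  Risky: high deductible gives 34 − 45 = -11; low deductible gives 87 − 0 = 87. Would deviate. ✗
Neither assignment is incentive-compatible.

None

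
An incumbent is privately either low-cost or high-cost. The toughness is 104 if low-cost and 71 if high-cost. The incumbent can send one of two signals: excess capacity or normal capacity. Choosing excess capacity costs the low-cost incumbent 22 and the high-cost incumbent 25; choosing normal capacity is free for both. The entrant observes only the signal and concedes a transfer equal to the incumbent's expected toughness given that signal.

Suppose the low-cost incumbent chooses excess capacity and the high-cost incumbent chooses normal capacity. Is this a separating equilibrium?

If types separate, excess capacity earns payment 104 and normal capacity earns 71.
Low-cost: excess capacity gives 104 − 22 = 82; normal capacity gives 71 − 0 = 71. No deviation. ✓
High-cost: normal capacity gives 71 − 0 = 71; excess capacity gives 104 − 25 = 79. Would deviate. ✗

No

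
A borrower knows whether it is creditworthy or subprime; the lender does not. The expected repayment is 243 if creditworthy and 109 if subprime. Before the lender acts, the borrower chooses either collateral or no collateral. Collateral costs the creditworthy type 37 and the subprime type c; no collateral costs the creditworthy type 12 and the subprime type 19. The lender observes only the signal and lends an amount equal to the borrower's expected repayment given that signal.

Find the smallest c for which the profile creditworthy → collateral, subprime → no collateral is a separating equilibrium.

Under separation: collateral → creditworthy (pays 243); no collateral → subprime (pays 109).
Creditworthy: 243 − 37 = 206 ≥ 109 − 12 = 97. Holds regardless of c. ✓
Subprime: 109 − 19 ≥ 243 − c, so c ≥ 243 − 90 = 153.

153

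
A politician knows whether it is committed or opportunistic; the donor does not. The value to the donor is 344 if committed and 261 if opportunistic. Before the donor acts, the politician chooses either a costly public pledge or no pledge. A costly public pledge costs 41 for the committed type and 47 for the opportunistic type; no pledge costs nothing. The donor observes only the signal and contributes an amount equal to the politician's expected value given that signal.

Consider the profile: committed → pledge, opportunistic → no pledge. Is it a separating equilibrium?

No

If types separate, pledge earns payment 344 and no pledge earns 261.
Committed: pledge gives 344 − 41 = 303; no pledge gives 261 − 0 = 261. No deviation. ✓
Opportunistic: no pledge gives 261 − 0 = 261; pledge gives 344 − 47 = 297. Would deviate. ✗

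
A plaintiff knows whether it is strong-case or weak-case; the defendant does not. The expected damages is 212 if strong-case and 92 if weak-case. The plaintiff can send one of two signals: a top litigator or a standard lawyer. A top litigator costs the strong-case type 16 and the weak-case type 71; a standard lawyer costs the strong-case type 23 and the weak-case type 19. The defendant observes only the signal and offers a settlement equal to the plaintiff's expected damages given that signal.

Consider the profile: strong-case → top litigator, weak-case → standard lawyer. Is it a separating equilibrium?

If types separate, top litigator earns payment 212 and standard lawyer earns 92.
Strong-case: top litigator gives 212 − 16 = 196; standard lawyer gives 92 − 23 = 69. No deviation. ✓
Weak-case: standard lawyer gives 92 − 19 = 73; top litigator gives 212 − 71 = 141. Would deviate. ✗

No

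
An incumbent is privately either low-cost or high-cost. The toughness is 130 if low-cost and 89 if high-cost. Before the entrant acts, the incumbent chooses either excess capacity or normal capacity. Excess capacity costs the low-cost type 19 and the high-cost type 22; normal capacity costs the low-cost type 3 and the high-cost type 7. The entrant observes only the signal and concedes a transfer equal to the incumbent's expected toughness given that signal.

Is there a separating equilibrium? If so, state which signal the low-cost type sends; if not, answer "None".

None

Try low-cost → excess capacity, high-cost → normal capacity:
  Under separation the entrant infers type exactly: excess capacity → low-cost (pays 130), normal capacity → high-cost (pays 89).
  Low-cost: excess capacity gives 130 − 19 = 111; normal capacity gives 89 − 3 = 86. No deviation. ✓
  High-cost: normal capacity gives 89 − 7 = 82; excess capacity gives 130 − 22 = 108. Would deviate. ✗
Try low-cost → normal capacity, high-cost → excess capacity:
  Under separation the entrant infers type exactly: normal capacity → low-cost (pays 130), excess capacity → high-cost (pays 89).
  Low-cost: normal capacity gives 130 − 3 = 127; excess capacity gives 89 − 19 = 70. No deviation. ✓
  High-cost: excess capacity gives 89 − 22 = 67; normal capacity gives 130 − 7 = 123. Would deviate. ✗
Neither assignment is incentive-compatible.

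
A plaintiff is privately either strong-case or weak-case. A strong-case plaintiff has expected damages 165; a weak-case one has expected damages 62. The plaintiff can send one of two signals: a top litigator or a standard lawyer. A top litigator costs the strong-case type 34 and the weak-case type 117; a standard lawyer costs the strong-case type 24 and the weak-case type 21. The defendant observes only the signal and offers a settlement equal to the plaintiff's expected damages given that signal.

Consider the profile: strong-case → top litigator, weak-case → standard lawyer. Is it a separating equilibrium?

If types separate, top litigator earns payment 165 and standard lawyer earns 62.
Strong-case: top litigator gives 165 − 34 = 131; standard lawyer gives 62 − 24 = 38. No deviation. ✓
Weak-case: standard lawyer gives 62 − 21 = 41; top litigator gives 165 − 117 = 48. Would deviate. ✗

No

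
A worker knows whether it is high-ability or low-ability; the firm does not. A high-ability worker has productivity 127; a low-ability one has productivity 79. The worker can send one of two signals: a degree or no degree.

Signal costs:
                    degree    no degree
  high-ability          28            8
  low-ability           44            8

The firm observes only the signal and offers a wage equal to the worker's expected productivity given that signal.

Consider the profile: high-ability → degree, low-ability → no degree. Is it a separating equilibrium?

If types separate, degree earns payment 127 and no degree earns 79.
High-ability: degree gives 127 − 28 = 99; no degree gives 79 − 8 = 71. No deviation. ✓
Low-ability: no degree gives 79 − 8 = 71; degree gives 127 − 44 = 83. Would deviate. ✗

No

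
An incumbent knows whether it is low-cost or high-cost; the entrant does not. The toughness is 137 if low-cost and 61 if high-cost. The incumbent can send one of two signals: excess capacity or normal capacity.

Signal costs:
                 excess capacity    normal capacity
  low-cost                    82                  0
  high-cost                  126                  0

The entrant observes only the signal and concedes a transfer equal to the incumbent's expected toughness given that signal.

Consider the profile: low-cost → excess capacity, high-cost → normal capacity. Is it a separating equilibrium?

No

If types separate, excess capacity earns payment 137 and normal capacity earns 61.
Low-cost: excess capacity gives 137 − 82 = 55; normal capacity gives 61 − 0 = 61. Would deviate. ✗
High-cost: normal capacity gives 61 − 0 = 61; excess capacity gives 137 − 126 = 11. No deviation. ✓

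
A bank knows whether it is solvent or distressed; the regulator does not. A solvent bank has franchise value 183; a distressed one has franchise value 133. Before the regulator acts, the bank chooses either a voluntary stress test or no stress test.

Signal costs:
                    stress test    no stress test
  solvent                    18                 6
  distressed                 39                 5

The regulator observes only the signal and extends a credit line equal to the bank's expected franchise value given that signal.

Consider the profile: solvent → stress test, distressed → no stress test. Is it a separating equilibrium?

Under separation the regulator infers type exactly: stress test → solvent (pays 183), no stress test → distressed (pays 133).
Solvent: stress test gives 183 − 18 = 165; no stress test gives 133 − 6 = 127. No deviation. ✓
Distressed: no stress test gives 133 − 5 = 128; stress test gives 183 − 39 = 144. Would deviate. ✗

No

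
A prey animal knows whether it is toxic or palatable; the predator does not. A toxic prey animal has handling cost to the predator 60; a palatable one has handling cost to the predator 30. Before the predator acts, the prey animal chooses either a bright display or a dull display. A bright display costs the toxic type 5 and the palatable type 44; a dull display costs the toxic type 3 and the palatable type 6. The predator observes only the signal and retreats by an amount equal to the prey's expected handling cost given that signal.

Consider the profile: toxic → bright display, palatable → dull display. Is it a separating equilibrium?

If types separate, bright display earns payment 60 and dull display earns 30.
Toxic: bright display gives 60 − 5 = 55; dull display gives 30 − 3 = 27. No deviation. ✓
Palatable: dull display gives 30 − 6 = 24; bright display gives 60 − 44 = 16. No deviation. ✓
Neither type gains from mimicking the other.

Yes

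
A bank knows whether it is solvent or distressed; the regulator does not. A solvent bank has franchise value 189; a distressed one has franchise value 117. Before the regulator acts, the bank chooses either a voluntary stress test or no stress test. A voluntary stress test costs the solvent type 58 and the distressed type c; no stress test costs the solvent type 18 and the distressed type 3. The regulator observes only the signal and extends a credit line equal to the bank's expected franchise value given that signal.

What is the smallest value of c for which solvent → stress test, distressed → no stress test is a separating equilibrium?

75

Under separation: stress test → solvent (pays 189); no stress test → distressed (pays 117).
Solvent: 189 − 58 = 131 ≥ 117 − 18 = 99. Holds regardless of c. ✓
Distressed: 117 − 3 ≥ 189 − c, so c ≥ 189 − 114 = 75.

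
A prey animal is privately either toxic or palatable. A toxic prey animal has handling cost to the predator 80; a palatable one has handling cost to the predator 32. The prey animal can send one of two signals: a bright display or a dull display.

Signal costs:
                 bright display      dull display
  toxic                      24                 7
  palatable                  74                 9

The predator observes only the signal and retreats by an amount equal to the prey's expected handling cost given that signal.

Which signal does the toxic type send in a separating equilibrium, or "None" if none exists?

bright display

Try toxic → bright display, palatable → dull display:
  If types separate, bright display earns payment 80 and dull display earns 32.
  Toxic: bright display gives 80 − 24 = 56; dull display gives 32 − 7 = 25. No deviation. ✓
  Palatable: dull display gives 32 − 9 = 23; bright display gives 80 − 74 = 6. No deviation. ✓
Both hold — the toxic type sends bright display.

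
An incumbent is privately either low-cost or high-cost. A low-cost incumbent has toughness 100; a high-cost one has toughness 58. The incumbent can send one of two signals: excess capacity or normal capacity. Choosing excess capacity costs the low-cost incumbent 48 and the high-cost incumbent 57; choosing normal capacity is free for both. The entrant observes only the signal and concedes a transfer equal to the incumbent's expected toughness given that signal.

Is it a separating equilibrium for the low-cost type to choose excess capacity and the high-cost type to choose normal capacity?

No

If types separate, excess capacity earns payment 100 and normal capacity earns 58.
Low-cost: excess capacity gives 100 − 48 = 52; normal capacity gives 58 − 0 = 58. Would deviate. ✗
High-cost: normal capacity gives 58 − 0 = 58; excess capacity gives 100 − 57 = 43. No deviation. ✓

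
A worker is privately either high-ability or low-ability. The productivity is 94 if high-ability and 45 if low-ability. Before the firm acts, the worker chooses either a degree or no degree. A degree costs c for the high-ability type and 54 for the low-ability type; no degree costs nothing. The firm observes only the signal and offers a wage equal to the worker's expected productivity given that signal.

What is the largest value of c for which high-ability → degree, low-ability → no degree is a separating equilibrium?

49

Under separation: degree → high-ability (pays 94); no degree → low-ability (pays 45).
Low-ability: 45 − 0 = 45 ≥ 94 − 54 = 40. Holds regardless of c. ✓
High-ability: 94 − c ≥ 45 − 0, so c ≤ 94 − 45 = 49.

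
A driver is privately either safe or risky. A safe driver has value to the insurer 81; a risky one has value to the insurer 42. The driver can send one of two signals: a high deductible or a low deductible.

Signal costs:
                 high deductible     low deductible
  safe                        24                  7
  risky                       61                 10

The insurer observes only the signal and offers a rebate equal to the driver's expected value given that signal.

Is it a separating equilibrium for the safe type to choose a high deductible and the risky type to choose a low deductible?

If types separate, high deductible earns payment 81 and low deductible earns 42.
Safe: high deductible gives 81 − 24 = 57; low deductible gives 42 − 7 = 35. No deviation. ✓
Risky: low deductible gives 42 − 10 = 32; high deductible gives 81 − 61 = 20. No deviation. ✓
Both incentive constraints hold.

Yes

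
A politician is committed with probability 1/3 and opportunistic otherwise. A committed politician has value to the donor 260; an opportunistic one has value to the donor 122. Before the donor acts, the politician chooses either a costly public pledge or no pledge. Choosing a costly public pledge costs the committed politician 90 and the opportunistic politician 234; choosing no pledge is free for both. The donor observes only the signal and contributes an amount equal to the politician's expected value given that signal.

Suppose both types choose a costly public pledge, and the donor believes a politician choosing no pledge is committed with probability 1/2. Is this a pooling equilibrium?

No

At the pooled signal (pledge) the donor holds the prior 1/3 and pays 1/3·260 + 2/3·122 = 168. Off-path (no pledge) belief 1/2 gives 1/2·260 + 1/2·122 = 191.
Committed: pledge gives 168 − 90 = 78; no pledge gives 191 − 0 = 191. Deviates. ✗
Opportunistic: pledge gives 168 − 234 = -66; no pledge gives 191 − 0 = 191. Deviates. ✗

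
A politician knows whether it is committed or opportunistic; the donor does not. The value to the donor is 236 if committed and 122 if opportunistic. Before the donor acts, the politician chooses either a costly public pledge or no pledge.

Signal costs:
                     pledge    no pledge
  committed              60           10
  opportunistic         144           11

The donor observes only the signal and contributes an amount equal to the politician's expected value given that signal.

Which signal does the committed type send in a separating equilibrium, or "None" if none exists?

pledge

Try committed → pledge, opportunistic → no pledge:
  If types separate, pledge earns payment 236 and no pledge earns 122.
  Committed: pledge gives 236 − 60 = 176; no pledge gives 122 − 10 = 112. No deviation. ✓
  Opportunistic: no pledge gives 122 − 11 = 111; pledge gives 236 − 144 = 92. No deviation. ✓
Both hold — the committed type sends pledge.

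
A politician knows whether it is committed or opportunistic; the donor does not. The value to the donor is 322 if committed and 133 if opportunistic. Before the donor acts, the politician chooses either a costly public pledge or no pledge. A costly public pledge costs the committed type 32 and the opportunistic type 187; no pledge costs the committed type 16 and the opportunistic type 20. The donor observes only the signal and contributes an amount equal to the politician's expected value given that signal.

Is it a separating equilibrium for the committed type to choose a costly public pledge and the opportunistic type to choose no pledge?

No

If types separate, pledge earns payment 322 and no pledge earns 133.
Committed: pledge gives 322 − 32 = 290; no pledge gives 133 − 16 = 117. No deviation. ✓
Opportunistic: no pledge gives 133 − 20 = 113; pledge gives 322 − 187 = 135. Would deviate. ✗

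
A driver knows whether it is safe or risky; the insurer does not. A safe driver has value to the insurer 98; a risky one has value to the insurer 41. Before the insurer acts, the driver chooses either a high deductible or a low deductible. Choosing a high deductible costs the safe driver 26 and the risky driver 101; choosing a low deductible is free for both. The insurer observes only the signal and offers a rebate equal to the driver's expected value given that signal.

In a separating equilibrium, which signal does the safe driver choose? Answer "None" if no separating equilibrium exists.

Try safe → high deductible, risky → low deductible:
  If types separate, high deductible earns payment 98 and low deductible earns 41.
  Safe: high deductible gives 98 − 26 = 72; low deductible gives 41 − 0 = 41. No deviation. ✓
  Risky: low deductible gives 41 − 0 = 41; high deductible gives 98 − 101 = -3. No deviation. ✓
Both hold — the safe type sends high deductible.

high deductible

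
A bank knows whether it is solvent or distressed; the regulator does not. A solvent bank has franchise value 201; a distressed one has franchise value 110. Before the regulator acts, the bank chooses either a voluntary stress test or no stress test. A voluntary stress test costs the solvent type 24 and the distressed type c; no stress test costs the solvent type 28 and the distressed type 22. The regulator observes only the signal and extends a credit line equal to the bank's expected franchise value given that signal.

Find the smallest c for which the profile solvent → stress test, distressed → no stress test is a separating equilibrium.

113

Under separation: stress test → solvent (pays 201); no stress test → distressed (pays 110).
Solvent: 201 − 24 = 177 ≥ 110 − 28 = 82. Holds regardless of c. ✓
Distressed: 110 − 22 ≥ 201 − c, so c ≥ 201 − 88 = 113.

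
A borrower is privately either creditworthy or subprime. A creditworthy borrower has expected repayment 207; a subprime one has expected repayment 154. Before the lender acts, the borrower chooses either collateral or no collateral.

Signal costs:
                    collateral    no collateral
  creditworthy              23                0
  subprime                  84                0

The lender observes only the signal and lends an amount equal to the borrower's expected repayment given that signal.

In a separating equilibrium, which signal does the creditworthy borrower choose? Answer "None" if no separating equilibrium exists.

collateral

Try creditworthy → collateral, subprime → no collateral:
  If types separate, collateral earns payment 207 and no collateral earns 154.
  Creditworthy: collateral gives 207 − 23 = 184; no collateral gives 154 − 0 = 154. No deviation. ✓
  Subprime: no collateral gives 154 − 0 = 154; collateral gives 207 − 84 = 123. No deviation. ✓
Both hold — the creditworthy type sends collateral.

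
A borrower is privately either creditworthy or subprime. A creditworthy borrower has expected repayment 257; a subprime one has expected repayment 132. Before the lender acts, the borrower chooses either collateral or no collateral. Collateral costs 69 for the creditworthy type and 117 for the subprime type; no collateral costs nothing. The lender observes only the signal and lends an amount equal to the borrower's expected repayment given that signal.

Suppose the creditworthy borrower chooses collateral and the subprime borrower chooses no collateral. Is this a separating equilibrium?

No

Under separation the lender infers type exactly: collateral → creditworthy (pays 257), no collateral → subprime (pays 132).
Creditworthy: collateral gives 257 − 69 = 188; no collateral gives 132 − 0 = 132. No deviation. ✓
Subprime: no collateral gives 132 − 0 = 132; collateral gives 257 − 117 = 140. Would deviate. ✗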